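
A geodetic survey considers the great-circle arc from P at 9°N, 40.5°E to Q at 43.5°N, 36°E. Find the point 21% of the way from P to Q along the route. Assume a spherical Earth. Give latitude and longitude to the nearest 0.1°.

≈ 16.3°N, 39.7°E

From cos δ = sin φ₁ sin φ₂ + cos φ₁ cos φ₂ cos Δλ, the central angle is δ ≈ 0.606 rad (34.7°).
Interpolate at f = 0.21 with slerp weights a = sin((1−f)δ)/sin δ ≈ 0.809, b = sin(fδ)/sin δ ≈ 0.223.
p = a·p₁ + b·p₂ ≈ (0.738, 0.614, 0.280); φ = arcsin(p_z) ≈ 16.25°, λ = atan2(p_y, p_x) ≈ 39.74°.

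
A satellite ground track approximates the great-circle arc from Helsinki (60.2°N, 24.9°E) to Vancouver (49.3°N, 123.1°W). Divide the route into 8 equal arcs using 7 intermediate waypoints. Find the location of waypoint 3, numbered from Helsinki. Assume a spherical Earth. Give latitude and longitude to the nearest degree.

Convert each endpoint to a unit vector on the sphere (x = cos φ cos λ, y = cos φ sin λ, z = sin φ).
The central angle between the endpoints is δ = arccos(p₁·p₂) ≈ 1.178 rad (67.5°).
Interpolate at f = 3/8 with slerp weights a = sin((1−f)δ)/sin δ ≈ 0.727, b = sin(fδ)/sin δ ≈ 0.463.
p = a·p₁ + b·p₂ ≈ (0.163, -0.101, 0.981); φ = arcsin(p_z) ≈ 78.96°, λ = atan2(p_y, p_x) ≈ -31.73°.

≈ (79°N, 32°W)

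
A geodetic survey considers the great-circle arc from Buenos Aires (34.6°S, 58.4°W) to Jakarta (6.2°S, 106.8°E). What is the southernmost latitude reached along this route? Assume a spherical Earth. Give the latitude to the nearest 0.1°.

≈ 72.2°S

The great circle lies in the plane with unit normal n̂ = (p₁ × p₂)/|p₁ × p₂|.
Here n̂_z ≈ +0.306; the vertex latitude is φ_max = arccos|n̂_z| ≈ 72.2°.
Check via Clairaut: cos φ_max = |cos φ₁| · sin C = cos(34.6°)·sin(158.2°) ≈ 0.306, again giving ≈ 72.2°.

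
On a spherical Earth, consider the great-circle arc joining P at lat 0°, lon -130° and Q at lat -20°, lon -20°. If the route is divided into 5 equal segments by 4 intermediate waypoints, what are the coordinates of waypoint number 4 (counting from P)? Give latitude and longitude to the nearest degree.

≈ lat -21°, lon -43°

Convert each endpoint to a unit vector on the sphere (x = cos φ cos λ, y = cos φ sin λ, z = sin φ).
The central angle between the endpoints is δ = arccos(p₁·p₂) ≈ 1.898 rad (108.7°).
Interpolate at f = 4/5 with slerp weights a = sin((1−f)δ)/sin δ ≈ 0.391, b = sin(fδ)/sin δ ≈ 1.055.
p = a·p₁ + b·p₂ ≈ (0.680, -0.639, -0.361); φ = arcsin(p_z) ≈ -21.14°, λ = atan2(p_y, p_x) ≈ -43.22°.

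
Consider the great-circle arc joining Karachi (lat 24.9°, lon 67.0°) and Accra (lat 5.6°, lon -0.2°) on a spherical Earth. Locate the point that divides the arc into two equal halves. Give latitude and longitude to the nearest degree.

Write both endpoints as unit vectors p₁, p₂ with components (cos φ cos λ, cos φ sin λ, sin φ).
The central angle between the endpoints is δ = arccos(p₁·p₂) ≈ 1.169 rad (67.0°).
Interpolate at f = 1/2 with slerp weights a = sin((1−f)δ)/sin δ ≈ 0.600, b = sin(fδ)/sin δ ≈ 0.600.
p = a·p₁ + b·p₂ ≈ (0.809, 0.499, 0.311); φ = arcsin(p_z) ≈ 18.12°, λ = atan2(p_y, p_x) ≈ 31.64°.

≈ lat 18°, lon 32°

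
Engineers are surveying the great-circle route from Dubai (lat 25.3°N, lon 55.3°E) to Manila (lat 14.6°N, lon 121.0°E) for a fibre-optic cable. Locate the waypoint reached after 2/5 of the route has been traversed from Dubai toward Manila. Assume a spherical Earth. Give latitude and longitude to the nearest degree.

From cos δ = sin φ₁ sin φ₂ + cos φ₁ cos φ₂ cos Δλ, the central angle is δ ≈ 1.084 rad (62.1°).
Interpolate at f = 2/5 with slerp weights a = sin((1−f)δ)/sin δ ≈ 0.685, b = sin(fδ)/sin δ ≈ 0.475.
p = a·p₁ + b·p₂ ≈ (0.116, 0.904, 0.413); φ = arcsin(p_z) ≈ 24.37°, λ = atan2(p_y, p_x) ≈ 82.70°.

≈ lat 24°N, lon 83°E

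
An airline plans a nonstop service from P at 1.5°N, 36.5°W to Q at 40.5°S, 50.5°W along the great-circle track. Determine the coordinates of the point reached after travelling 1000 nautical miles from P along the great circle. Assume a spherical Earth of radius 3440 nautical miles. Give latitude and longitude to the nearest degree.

≈ 15°S, 41°W

Write both endpoints as unit vectors p₁, p₂ with components (cos φ cos λ, cos φ sin λ, sin φ).
The central angle between the endpoints is δ = arccos(p₁·p₂) ≈ 0.766 rad (43.9°). The total great-circle distance is δ·R ≈ 0.766 × 3440 ≈ 2636 nmi, so the target fraction is f = 1000/2636 ≈ 0.379.
Interpolate at f ≈ 0.379 with slerp weights a = sin((1−f)δ)/sin δ ≈ 0.660, b = sin(fδ)/sin δ ≈ 0.413.
p = a·p₁ + b·p₂ ≈ (0.730, -0.635, -0.251); φ = arcsin(p_z) ≈ -14.55°, λ = atan2(p_y, p_x) ≈ -41.01°.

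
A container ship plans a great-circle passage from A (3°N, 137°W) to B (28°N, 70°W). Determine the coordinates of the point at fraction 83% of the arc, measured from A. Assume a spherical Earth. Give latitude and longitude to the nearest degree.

≈ (26°N, 83°W)

The haversine formula gives a central angle δ ≈ 1.193 rad (68.3°) between the endpoints.
Interpolate at f = 0.83 with slerp weights a = sin((1−f)δ)/sin δ ≈ 0.217, b = sin(fδ)/sin δ ≈ 0.900.
p = a·p₁ + b·p₂ ≈ (0.113, -0.894, 0.434); φ = arcsin(p_z) ≈ 25.70°, λ = atan2(p_y, p_x) ≈ -82.77°.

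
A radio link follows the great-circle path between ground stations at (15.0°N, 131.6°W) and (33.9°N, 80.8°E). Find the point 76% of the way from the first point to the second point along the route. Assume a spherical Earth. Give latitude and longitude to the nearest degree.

≈ (54°N, 111°E)

Write both endpoints as unit vectors p₁, p₂ with components (cos φ cos λ, cos φ sin λ, sin φ).
The central angle between the endpoints is δ = arccos(p₁·p₂) ≈ 2.132 rad (122.2°).
Interpolate at f = 0.76 with slerp weights a = sin((1−f)δ)/sin δ ≈ 0.579, b = sin(fδ)/sin δ ≈ 1.180.
p = a·p₁ + b·p₂ ≈ (-0.214, 0.549, 0.808); φ = arcsin(p_z) ≈ 53.89°, λ = atan2(p_y, p_x) ≈ 111.34°.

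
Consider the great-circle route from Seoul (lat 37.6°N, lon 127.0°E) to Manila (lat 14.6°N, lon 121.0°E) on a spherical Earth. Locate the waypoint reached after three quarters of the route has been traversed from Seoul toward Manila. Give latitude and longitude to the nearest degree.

≈ lat 20°N, lon 122°E

Convert each endpoint to a unit vector on the sphere (x = cos φ cos λ, y = cos φ sin λ, z = sin φ).
The central angle between the endpoints is δ = arccos(p₁·p₂) ≈ 0.412 rad (23.6°).
Interpolate at f = 3/4 with slerp weights a = sin((1−f)δ)/sin δ ≈ 0.257, b = sin(fδ)/sin δ ≈ 0.759.
p = a·p₁ + b·p₂ ≈ (-0.501, 0.792, 0.348); φ = arcsin(p_z) ≈ 20.37°, λ = atan2(p_y, p_x) ≈ 122.30°.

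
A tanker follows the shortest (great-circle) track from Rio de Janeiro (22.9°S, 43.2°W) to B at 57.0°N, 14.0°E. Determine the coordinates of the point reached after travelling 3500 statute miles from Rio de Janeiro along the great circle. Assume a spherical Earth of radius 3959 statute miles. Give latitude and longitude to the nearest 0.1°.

≈ 22.7°N, 20.6°W

From cos δ = sin φ₁ sin φ₂ + cos φ₁ cos φ₂ cos Δλ, the central angle is δ ≈ 1.625 rad (93.1°). The total great-circle distance is δ·R ≈ 1.625 × 3959 ≈ 6435 mi, so the target fraction is f = 3500/6435 ≈ 0.544.
Interpolate at f ≈ 0.544 with slerp weights a = sin((1−f)δ)/sin δ ≈ 0.676, b = sin(fδ)/sin δ ≈ 0.774.
p = a·p₁ + b·p₂ ≈ (0.863, -0.324, 0.386); φ = arcsin(p_z) ≈ 22.73°, λ = atan2(p_y, p_x) ≈ -20.59°.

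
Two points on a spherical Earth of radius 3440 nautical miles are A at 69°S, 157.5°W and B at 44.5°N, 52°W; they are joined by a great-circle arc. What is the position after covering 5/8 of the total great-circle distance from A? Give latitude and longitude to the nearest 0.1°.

The haversine formula gives a central angle δ ≈ 2.378 rad (136.3°) between the endpoints.
Interpolate at f = 5/8 with slerp weights a = sin((1−f)δ)/sin δ ≈ 1.126, b = sin(fδ)/sin δ ≈ 1.442.
p = a·p₁ + b·p₂ ≈ (0.260, -0.965, -0.041); φ = arcsin(p_z) ≈ -2.34°, λ = atan2(p_y, p_x) ≈ -74.90°.

≈ 2.3°S, 74.9°W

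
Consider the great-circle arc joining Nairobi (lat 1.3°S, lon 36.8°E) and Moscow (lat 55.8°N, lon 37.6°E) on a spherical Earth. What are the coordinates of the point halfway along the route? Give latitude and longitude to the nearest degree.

Write both endpoints as unit vectors p₁, p₂ with components (cos φ cos λ, cos φ sin λ, sin φ).
The central angle between the endpoints is δ = arccos(p₁·p₂) ≈ 0.997 rad (57.1°).
Interpolate at f = 1/2 with slerp weights a = sin((1−f)δ)/sin δ ≈ 0.569, b = sin(fδ)/sin δ ≈ 0.569.
p = a·p₁ + b·p₂ ≈ (0.709, 0.536, 0.458); φ = arcsin(p_z) ≈ 27.25°, λ = atan2(p_y, p_x) ≈ 37.09°.

≈ lat 27°N, lon 37°E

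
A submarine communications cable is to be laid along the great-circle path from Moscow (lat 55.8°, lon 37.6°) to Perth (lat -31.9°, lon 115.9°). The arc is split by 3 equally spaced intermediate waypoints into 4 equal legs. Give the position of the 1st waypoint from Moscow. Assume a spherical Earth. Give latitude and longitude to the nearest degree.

From cos δ = sin φ₁ sin φ₂ + cos φ₁ cos φ₂ cos Δλ, the central angle is δ ≈ 1.918 rad (109.9°).
Interpolate at f = 1/4 with slerp weights a = sin((1−f)δ)/sin δ ≈ 1.054, b = sin(fδ)/sin δ ≈ 0.491.
p = a·p₁ + b·p₂ ≈ (0.288, 0.736, 0.613); φ = arcsin(p_z) ≈ 37.78°, λ = atan2(p_y, p_x) ≈ 68.67°.

≈ lat 38°, lon 69°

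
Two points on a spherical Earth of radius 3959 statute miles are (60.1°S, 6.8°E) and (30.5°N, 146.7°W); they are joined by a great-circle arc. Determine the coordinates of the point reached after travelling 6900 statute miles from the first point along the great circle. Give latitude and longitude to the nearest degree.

From cos δ = sin φ₁ sin φ₂ + cos φ₁ cos φ₂ cos Δλ, the central angle is δ ≈ 2.540 rad (145.5°). The total great-circle distance is δ·R ≈ 2.540 × 3959 ≈ 10055 mi, so the target fraction is f = 6900/10055 ≈ 0.686.
Interpolate at f ≈ 0.686 with slerp weights a = sin((1−f)δ)/sin δ ≈ 1.264, b = sin(fδ)/sin δ ≈ 1.741.
p = a·p₁ + b·p₂ ≈ (-0.628, -0.749, -0.212); φ = arcsin(p_z) ≈ -12.24°, λ = atan2(p_y, p_x) ≈ -129.99°.

≈ (12°S, 130°W)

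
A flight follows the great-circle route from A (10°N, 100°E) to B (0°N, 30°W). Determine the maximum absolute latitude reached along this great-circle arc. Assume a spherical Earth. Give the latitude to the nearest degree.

≈ 13°N

The great circle lies in the plane with unit normal n̂ = (p₁ × p₂)/|p₁ × p₂|.
Here n̂_z ≈ -0.975; the vertex latitude is φ_max = arccos|n̂_z| ≈ 13.0°.
Check via Clairaut: cos φ_max = |cos φ₁| · sin C = cos(10.0°)·sin(81.7°) ≈ 0.975, again giving ≈ 13.0°.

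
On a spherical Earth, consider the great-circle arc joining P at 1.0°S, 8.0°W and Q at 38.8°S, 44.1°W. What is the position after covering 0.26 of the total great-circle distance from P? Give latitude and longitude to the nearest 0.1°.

≈ 11.4°S, 15.9°W

Write both endpoints as unit vectors p₁, p₂ with components (cos φ cos λ, cos φ sin λ, sin φ).
The central angle between the endpoints is δ = arccos(p₁·p₂) ≈ 0.876 rad (50.2°).
Interpolate at f = 0.26 with slerp weights a = sin((1−f)δ)/sin δ ≈ 0.786, b = sin(fδ)/sin δ ≈ 0.294.
p = a·p₁ + b·p₂ ≈ (0.943, -0.269, -0.198); φ = arcsin(p_z) ≈ -11.41°, λ = atan2(p_y, p_x) ≈ -15.91°.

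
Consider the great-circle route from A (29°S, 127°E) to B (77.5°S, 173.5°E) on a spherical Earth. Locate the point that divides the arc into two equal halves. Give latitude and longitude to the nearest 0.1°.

From cos δ = sin φ₁ sin φ₂ + cos φ₁ cos φ₂ cos Δλ, the central angle is δ ≈ 0.923 rad (52.9°).
Interpolate at f = 1/2 with slerp weights a = sin((1−f)δ)/sin δ ≈ 0.558, b = sin(fδ)/sin δ ≈ 0.558.
p = a·p₁ + b·p₂ ≈ (-0.414, 0.404, -0.816); φ = arcsin(p_z) ≈ -54.67°, λ = atan2(p_y, p_x) ≈ 135.72°.

≈ (54.7°S, 135.7°E)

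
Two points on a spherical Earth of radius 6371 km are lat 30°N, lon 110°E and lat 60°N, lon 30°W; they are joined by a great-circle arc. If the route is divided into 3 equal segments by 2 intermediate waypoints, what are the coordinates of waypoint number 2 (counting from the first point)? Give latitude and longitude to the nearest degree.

≈ lat 74°N, lon 39°E

Convert each endpoint to a unit vector on the sphere (x = cos φ cos λ, y = cos φ sin λ, z = sin φ).
The central angle between the endpoints is δ = arccos(p₁·p₂) ≈ 1.469 rad (84.2°).
Interpolate at f = 2/3 with slerp weights a = sin((1−f)δ)/sin δ ≈ 0.473, b = sin(fδ)/sin δ ≈ 0.835.
p = a·p₁ + b·p₂ ≈ (0.221, 0.176, 0.959); φ = arcsin(p_z) ≈ 73.57°, λ = atan2(p_y, p_x) ≈ 38.52°.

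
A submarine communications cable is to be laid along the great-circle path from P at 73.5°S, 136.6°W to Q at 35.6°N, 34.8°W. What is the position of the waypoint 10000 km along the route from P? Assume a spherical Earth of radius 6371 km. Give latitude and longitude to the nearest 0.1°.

From cos δ = sin φ₁ sin φ₂ + cos φ₁ cos φ₂ cos Δλ, the central angle is δ ≈ 2.221 rad (127.3°). The total great-circle distance is δ·R ≈ 2.221 × 6371 ≈ 14150 km, so the target fraction is f = 10000/14150 ≈ 0.707.
Interpolate at f ≈ 0.707 with slerp weights a = sin((1−f)δ)/sin δ ≈ 0.762, b = sin(fδ)/sin δ ≈ 1.256.
p = a·p₁ + b·p₂ ≈ (0.682, -0.732, 0.001); φ = arcsin(p_z) ≈ 0.06°, λ = atan2(p_y, p_x) ≈ -47.03°.

≈ 0.1°N, 47.0°W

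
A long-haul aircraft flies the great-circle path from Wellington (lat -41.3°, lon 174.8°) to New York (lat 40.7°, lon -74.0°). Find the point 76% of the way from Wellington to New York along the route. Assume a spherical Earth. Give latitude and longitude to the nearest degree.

≈ lat 23°, lon -105°

Write both endpoints as unit vectors p₁, p₂ with components (cos φ cos λ, cos φ sin λ, sin φ).
The central angle between the endpoints is δ = arccos(p₁·p₂) ≈ 2.261 rad (129.5°).
Interpolate at f = 0.76 with slerp weights a = sin((1−f)δ)/sin δ ≈ 0.669, b = sin(fδ)/sin δ ≈ 1.282.
p = a·p₁ + b·p₂ ≈ (-0.233, -0.889, 0.394); φ = arcsin(p_z) ≈ 23.23°, λ = atan2(p_y, p_x) ≈ -104.68°.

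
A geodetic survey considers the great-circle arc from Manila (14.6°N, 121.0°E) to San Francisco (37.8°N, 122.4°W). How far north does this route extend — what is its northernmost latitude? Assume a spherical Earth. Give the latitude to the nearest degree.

≈ 46°N

The great circle lies in the plane with unit normal n̂ = (p₁ × p₂)/|p₁ × p₂|.
Here n̂_z ≈ +0.696; the vertex latitude is φ_max = arccos|n̂_z| ≈ 45.9°.
Check via Clairaut: cos φ_max = |cos φ₁| · sin C = cos(14.6°)·sin(46.0°) ≈ 0.696, again giving ≈ 45.9°.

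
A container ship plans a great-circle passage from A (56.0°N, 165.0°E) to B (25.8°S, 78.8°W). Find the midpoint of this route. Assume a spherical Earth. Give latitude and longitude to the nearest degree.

Write both endpoints as unit vectors p₁, p₂ with components (cos φ cos λ, cos φ sin λ, sin φ).
The central angle between the endpoints is δ = arccos(p₁·p₂) ≈ 2.193 rad (125.7°).
Interpolate at f = 1/2 with slerp weights a = sin((1−f)δ)/sin δ ≈ 1.095, b = sin(fδ)/sin δ ≈ 1.095.
p = a·p₁ + b·p₂ ≈ (-0.400, -0.809, 0.431); φ = arcsin(p_z) ≈ 25.55°, λ = atan2(p_y, p_x) ≈ -116.32°.

≈ (26°N, 116°W)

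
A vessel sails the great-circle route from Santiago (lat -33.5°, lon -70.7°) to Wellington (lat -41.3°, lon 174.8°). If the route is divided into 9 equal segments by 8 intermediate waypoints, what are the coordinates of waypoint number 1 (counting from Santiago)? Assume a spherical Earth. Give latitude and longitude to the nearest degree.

≈ lat -40°, lon -79°

From cos δ = sin φ₁ sin φ₂ + cos φ₁ cos φ₂ cos Δλ, the central angle is δ ≈ 1.466 rad (84.0°).
Interpolate at f = 1/9 with slerp weights a = sin((1−f)δ)/sin δ ≈ 0.970, b = sin(fδ)/sin δ ≈ 0.163.
p = a·p₁ + b·p₂ ≈ (0.145, -0.752, -0.643); φ = arcsin(p_z) ≈ -40.01°, λ = atan2(p_y, p_x) ≈ -79.07°.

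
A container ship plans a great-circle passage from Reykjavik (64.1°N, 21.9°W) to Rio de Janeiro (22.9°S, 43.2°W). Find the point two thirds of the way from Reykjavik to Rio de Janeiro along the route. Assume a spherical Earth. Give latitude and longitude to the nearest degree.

≈ 6°N, 39°W

The haversine formula gives a central angle δ ≈ 1.546 rad (88.6°) between the endpoints.
Interpolate at f = 2/3 with slerp weights a = sin((1−f)δ)/sin δ ≈ 0.493, b = sin(fδ)/sin δ ≈ 0.858.
p = a·p₁ + b·p₂ ≈ (0.776, -0.621, 0.110); φ = arcsin(p_z) ≈ 6.29°, λ = atan2(p_y, p_x) ≈ -38.69°.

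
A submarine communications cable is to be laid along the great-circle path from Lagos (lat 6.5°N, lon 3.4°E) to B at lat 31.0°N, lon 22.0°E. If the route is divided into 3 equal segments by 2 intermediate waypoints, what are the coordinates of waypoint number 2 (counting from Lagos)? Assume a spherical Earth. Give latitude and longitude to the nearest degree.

The haversine formula gives a central angle δ ≈ 0.525 rad (30.1°) between the endpoints.
Interpolate at f = 2/3 with slerp weights a = sin((1−f)δ)/sin δ ≈ 0.347, b = sin(fδ)/sin δ ≈ 0.684.
p = a·p₁ + b·p₂ ≈ (0.888, 0.240, 0.392); φ = arcsin(p_z) ≈ 23.06°, λ = atan2(p_y, p_x) ≈ 15.13°.

≈ lat 23°N, lon 15°E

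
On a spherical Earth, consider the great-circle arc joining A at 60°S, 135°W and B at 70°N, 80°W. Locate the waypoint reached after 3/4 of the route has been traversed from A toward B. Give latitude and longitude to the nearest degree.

≈ 39°N, 105°W

The haversine formula gives a central angle δ ≈ 2.368 rad (135.7°) between the endpoints.
Interpolate at f = 3/4 with slerp weights a = sin((1−f)δ)/sin δ ≈ 0.799, b = sin(fδ)/sin δ ≈ 1.402.
p = a·p₁ + b·p₂ ≈ (-0.199, -0.755, 0.625); φ = arcsin(p_z) ≈ 38.69°, λ = atan2(p_y, p_x) ≈ -104.79°.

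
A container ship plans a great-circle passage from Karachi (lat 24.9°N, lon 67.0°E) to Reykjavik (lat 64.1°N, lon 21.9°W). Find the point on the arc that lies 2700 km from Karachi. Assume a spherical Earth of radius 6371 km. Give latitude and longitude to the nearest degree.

≈ lat 45°N, lon 51°E

Convert each endpoint to a unit vector on the sphere (x = cos φ cos λ, y = cos φ sin λ, z = sin φ).
The central angle between the endpoints is δ = arccos(p₁·p₂) ≈ 1.174 rad (67.3°). The total great-circle distance is δ·R ≈ 1.174 × 6371 ≈ 7480 km, so the target fraction is f = 2700/7480 ≈ 0.361.
Interpolate at f ≈ 0.361 with slerp weights a = sin((1−f)δ)/sin δ ≈ 0.739, b = sin(fδ)/sin δ ≈ 0.446.
p = a·p₁ + b·p₂ ≈ (0.443, 0.545, 0.712); φ = arcsin(p_z) ≈ 45.42°, λ = atan2(p_y, p_x) ≈ 50.89°.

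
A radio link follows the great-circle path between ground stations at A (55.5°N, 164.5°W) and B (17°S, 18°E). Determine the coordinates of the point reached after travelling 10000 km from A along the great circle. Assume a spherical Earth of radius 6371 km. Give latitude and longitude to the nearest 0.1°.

≈ (34.5°N, 20.2°E)

From cos δ = sin φ₁ sin φ₂ + cos φ₁ cos φ₂ cos Δλ, the central angle is δ ≈ 2.469 rad (141.5°). The total great-circle distance is δ·R ≈ 2.469 × 6371 ≈ 15729 km, so the target fraction is f = 10000/15729 ≈ 0.636.
Interpolate at f ≈ 0.636 with slerp weights a = sin((1−f)δ)/sin δ ≈ 1.256, b = sin(fδ)/sin δ ≈ 1.605.
p = a·p₁ + b·p₂ ≈ (0.774, 0.284, 0.566); φ = arcsin(p_z) ≈ 34.48°, λ = atan2(p_y, p_x) ≈ 20.16°.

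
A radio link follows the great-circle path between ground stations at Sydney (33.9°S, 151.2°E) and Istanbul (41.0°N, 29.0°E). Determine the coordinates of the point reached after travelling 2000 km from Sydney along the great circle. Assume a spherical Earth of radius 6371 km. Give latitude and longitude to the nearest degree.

≈ 25°S, 134°E

Write both endpoints as unit vectors p₁, p₂ with components (cos φ cos λ, cos φ sin λ, sin φ).
The central angle between the endpoints is δ = arccos(p₁·p₂) ≈ 2.346 rad (134.4°). The total great-circle distance is δ·R ≈ 2.346 × 6371 ≈ 14945 km, so the target fraction is f = 2000/14945 ≈ 0.134.
Interpolate at f ≈ 0.134 with slerp weights a = sin((1−f)δ)/sin δ ≈ 1.254, b = sin(fδ)/sin δ ≈ 0.432.
p = a·p₁ + b·p₂ ≈ (-0.626, 0.659, -0.416); φ = arcsin(p_z) ≈ -24.56°, λ = atan2(p_y, p_x) ≈ 133.53°.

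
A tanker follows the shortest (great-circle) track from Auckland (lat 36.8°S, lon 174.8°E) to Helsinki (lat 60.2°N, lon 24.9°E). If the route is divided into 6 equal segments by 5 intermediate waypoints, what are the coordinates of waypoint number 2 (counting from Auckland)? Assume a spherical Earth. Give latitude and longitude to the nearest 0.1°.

The haversine formula gives a central angle δ ≈ 2.614 rad (149.8°) between the endpoints.
Interpolate at f = 2/6 with slerp weights a = sin((1−f)δ)/sin δ ≈ 1.957, b = sin(fδ)/sin δ ≈ 1.520.
p = a·p₁ + b·p₂ ≈ (-0.876, 0.460, 0.147); φ = arcsin(p_z) ≈ 8.44°, λ = atan2(p_y, p_x) ≈ 152.28°.

≈ lat 8.4°N, lon 152.3°E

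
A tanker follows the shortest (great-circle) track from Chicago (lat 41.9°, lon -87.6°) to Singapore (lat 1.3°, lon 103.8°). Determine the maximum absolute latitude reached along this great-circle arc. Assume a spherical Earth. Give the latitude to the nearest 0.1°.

The great circle lies in the plane with unit normal n̂ = (p₁ × p₂)/|p₁ × p₂|.
Here n̂_z ≈ -0.210; the vertex latitude is φ_max = arccos|n̂_z| ≈ 77.9°.
Check via Clairaut: cos φ_max = |cos φ₁| · sin C = cos(41.9°)·sin(16.4°) ≈ 0.210, again giving ≈ 77.9°.

≈ 77.9°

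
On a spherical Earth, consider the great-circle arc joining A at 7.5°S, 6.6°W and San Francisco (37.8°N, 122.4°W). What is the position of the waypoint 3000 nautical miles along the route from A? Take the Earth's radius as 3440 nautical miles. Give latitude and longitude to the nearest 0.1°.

≈ 22.8°N, 47.2°W

From cos δ = sin φ₁ sin φ₂ + cos φ₁ cos φ₂ cos Δλ, the central angle is δ ≈ 2.005 rad (114.9°). The total great-circle distance is δ·R ≈ 2.005 × 3440 ≈ 6898 nmi, so the target fraction is f = 3000/6898 ≈ 0.435.
Interpolate at f ≈ 0.435 with slerp weights a = sin((1−f)δ)/sin δ ≈ 0.999, b = sin(fδ)/sin δ ≈ 0.844.
p = a·p₁ + b·p₂ ≈ (0.626, -0.677, 0.387); φ = arcsin(p_z) ≈ 22.77°, λ = atan2(p_y, p_x) ≈ -47.24°.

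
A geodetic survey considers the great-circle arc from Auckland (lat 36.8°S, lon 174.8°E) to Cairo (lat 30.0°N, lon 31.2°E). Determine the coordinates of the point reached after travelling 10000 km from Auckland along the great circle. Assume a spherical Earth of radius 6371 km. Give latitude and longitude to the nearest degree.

Write both endpoints as unit vectors p₁, p₂ with components (cos φ cos λ, cos φ sin λ, sin φ).
The central angle between the endpoints is δ = arccos(p₁·p₂) ≈ 2.602 rad (149.1°). The total great-circle distance is δ·R ≈ 2.602 × 6371 ≈ 16574 km, so the target fraction is f = 10000/16574 ≈ 0.603.
Interpolate at f ≈ 0.603 with slerp weights a = sin((1−f)δ)/sin δ ≈ 1.669, b = sin(fδ)/sin δ ≈ 1.945.
p = a·p₁ + b·p₂ ≈ (0.110, 0.994, -0.027); φ = arcsin(p_z) ≈ -1.57°, λ = atan2(p_y, p_x) ≈ 83.71°.

≈ lat 2°S, lon 84°E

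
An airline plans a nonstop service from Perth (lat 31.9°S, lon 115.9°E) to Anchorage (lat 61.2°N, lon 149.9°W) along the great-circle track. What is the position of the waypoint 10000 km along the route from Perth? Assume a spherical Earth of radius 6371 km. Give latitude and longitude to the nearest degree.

≈ lat 45°N, lon 167°E

Write both endpoints as unit vectors p₁, p₂ with components (cos φ cos λ, cos φ sin λ, sin φ).
The central angle between the endpoints is δ = arccos(p₁·p₂) ≈ 2.086 rad (119.5°). The total great-circle distance is δ·R ≈ 2.086 × 6371 ≈ 13292 km, so the target fraction is f = 10000/13292 ≈ 0.752.
Interpolate at f ≈ 0.752 with slerp weights a = sin((1−f)δ)/sin δ ≈ 0.568, b = sin(fδ)/sin δ ≈ 1.149.
p = a·p₁ + b·p₂ ≈ (-0.690, 0.156, 0.707); φ = arcsin(p_z) ≈ 45.00°, λ = atan2(p_y, p_x) ≈ 167.26°.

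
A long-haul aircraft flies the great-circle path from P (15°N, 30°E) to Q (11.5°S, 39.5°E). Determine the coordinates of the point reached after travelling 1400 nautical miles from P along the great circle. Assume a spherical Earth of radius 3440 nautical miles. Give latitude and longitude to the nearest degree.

Convert each endpoint to a unit vector on the sphere (x = cos φ cos λ, y = cos φ sin λ, z = sin φ).
The central angle between the endpoints is δ = arccos(p₁·p₂) ≈ 0.491 rad (28.1°). The total great-circle distance is δ·R ≈ 0.491 × 3440 ≈ 1688 nmi, so the target fraction is f = 1400/1688 ≈ 0.829.
Interpolate at f ≈ 0.829 with slerp weights a = sin((1−f)δ)/sin δ ≈ 0.178, b = sin(fδ)/sin δ ≈ 0.840.
p = a·p₁ + b·p₂ ≈ (0.784, 0.609, -0.121); φ = arcsin(p_z) ≈ -6.98°, λ = atan2(p_y, p_x) ≈ 37.87°.

≈ (7°S, 38°E)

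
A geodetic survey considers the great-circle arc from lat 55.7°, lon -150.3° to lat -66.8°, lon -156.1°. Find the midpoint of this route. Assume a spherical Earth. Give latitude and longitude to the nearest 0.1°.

Write both endpoints as unit vectors p₁, p₂ with components (cos φ cos λ, cos φ sin λ, sin φ).
The central angle between the endpoints is δ = arccos(p₁·p₂) ≈ 2.139 rad (122.6°).
Interpolate at f = 1/2 with slerp weights a = sin((1−f)δ)/sin δ ≈ 1.041, b = sin(fδ)/sin δ ≈ 1.041.
p = a·p₁ + b·p₂ ≈ (-0.884, -0.457, -0.097); φ = arcsin(p_z) ≈ -5.56°, λ = atan2(p_y, p_x) ≈ -152.69°.

≈ lat -5.6°, lon -152.7°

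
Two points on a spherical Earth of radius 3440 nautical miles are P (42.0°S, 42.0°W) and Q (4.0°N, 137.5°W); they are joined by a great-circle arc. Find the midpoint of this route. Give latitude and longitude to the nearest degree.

Convert each endpoint to a unit vector on the sphere (x = cos φ cos λ, y = cos φ sin λ, z = sin φ).
The central angle between the endpoints is δ = arccos(p₁·p₂) ≈ 1.689 rad (96.8°).
Interpolate at f = 1/2 with slerp weights a = sin((1−f)δ)/sin δ ≈ 0.753, b = sin(fδ)/sin δ ≈ 0.753.
p = a·p₁ + b·p₂ ≈ (-0.138, -0.882, -0.451); φ = arcsin(p_z) ≈ -26.82°, λ = atan2(p_y, p_x) ≈ -98.89°.

≈ (27°S, 99°W)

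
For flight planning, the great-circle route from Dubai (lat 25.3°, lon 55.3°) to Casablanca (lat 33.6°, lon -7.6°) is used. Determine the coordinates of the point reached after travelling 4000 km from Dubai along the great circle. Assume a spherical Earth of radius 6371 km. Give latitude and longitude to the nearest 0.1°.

≈ lat 34.5°, lon 14.9°

Convert each endpoint to a unit vector on the sphere (x = cos φ cos λ, y = cos φ sin λ, z = sin φ).
The central angle between the endpoints is δ = arccos(p₁·p₂) ≈ 0.953 rad (54.6°). The total great-circle distance is δ·R ≈ 0.953 × 6371 ≈ 6069 km, so the target fraction is f = 4000/6069 ≈ 0.659.
Interpolate at f ≈ 0.659 with slerp weights a = sin((1−f)δ)/sin δ ≈ 0.392, b = sin(fδ)/sin δ ≈ 0.721.
p = a·p₁ + b·p₂ ≈ (0.797, 0.212, 0.566); φ = arcsin(p_z) ≈ 34.49°, λ = atan2(p_y, p_x) ≈ 14.88°.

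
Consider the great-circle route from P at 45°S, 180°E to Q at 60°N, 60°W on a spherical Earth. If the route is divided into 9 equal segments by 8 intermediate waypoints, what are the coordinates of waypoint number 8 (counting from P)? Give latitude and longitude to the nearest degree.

The haversine formula gives a central angle δ ≈ 2.480 rad (142.1°) between the endpoints.
Interpolate at f = 8/9 with slerp weights a = sin((1−f)δ)/sin δ ≈ 0.443, b = sin(fδ)/sin δ ≈ 1.312.
p = a·p₁ + b·p₂ ≈ (0.015, -0.568, 0.823); φ = arcsin(p_z) ≈ 55.37°, λ = atan2(p_y, p_x) ≈ -88.52°.

≈ 55°N, 89°W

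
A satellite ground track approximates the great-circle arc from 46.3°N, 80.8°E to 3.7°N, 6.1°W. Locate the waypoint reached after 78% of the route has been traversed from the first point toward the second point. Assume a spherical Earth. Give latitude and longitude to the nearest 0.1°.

Write both endpoints as unit vectors p₁, p₂ with components (cos φ cos λ, cos φ sin λ, sin φ).
The central angle between the endpoints is δ = arccos(p₁·p₂) ≈ 1.487 rad (85.2°).
Interpolate at f = 0.78 with slerp weights a = sin((1−f)δ)/sin δ ≈ 0.322, b = sin(fδ)/sin δ ≈ 0.920.
p = a·p₁ + b·p₂ ≈ (0.948, 0.122, 0.292); φ = arcsin(p_z) ≈ 17.01°, λ = atan2(p_y, p_x) ≈ 7.35°.

≈ 17.0°N, 7.4°E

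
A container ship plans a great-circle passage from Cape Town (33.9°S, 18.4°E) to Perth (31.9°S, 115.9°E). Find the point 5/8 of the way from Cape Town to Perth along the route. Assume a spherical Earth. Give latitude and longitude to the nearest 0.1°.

Convert each endpoint to a unit vector on the sphere (x = cos φ cos λ, y = cos φ sin λ, z = sin φ).
The central angle between the endpoints is δ = arccos(p₁·p₂) ≈ 1.367 rad (78.3°).
Interpolate at f = 5/8 with slerp weights a = sin((1−f)δ)/sin δ ≈ 0.501, b = sin(fδ)/sin δ ≈ 0.770.
p = a·p₁ + b·p₂ ≈ (0.109, 0.719, -0.686); φ = arcsin(p_z) ≈ -43.33°, λ = atan2(p_y, p_x) ≈ 81.40°.

≈ (43.3°S, 81.4°E)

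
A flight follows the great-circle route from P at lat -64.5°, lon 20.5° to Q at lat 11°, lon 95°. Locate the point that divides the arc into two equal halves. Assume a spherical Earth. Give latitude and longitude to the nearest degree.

Convert each endpoint to a unit vector on the sphere (x = cos φ cos λ, y = cos φ sin λ, z = sin φ).
The central angle between the endpoints is δ = arccos(p₁·p₂) ≈ 1.630 rad (93.4°).
Interpolate at f = 1/2 with slerp weights a = sin((1−f)δ)/sin δ ≈ 0.729, b = sin(fδ)/sin δ ≈ 0.729.
p = a·p₁ + b·p₂ ≈ (0.232, 0.823, -0.519); φ = arcsin(p_z) ≈ -31.26°, λ = atan2(p_y, p_x) ≈ 74.28°.

≈ lat -31°, lon 74°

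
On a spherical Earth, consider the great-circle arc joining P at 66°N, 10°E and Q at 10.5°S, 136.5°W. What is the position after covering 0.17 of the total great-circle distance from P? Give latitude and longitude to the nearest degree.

≈ 75°N, 49°W

The haversine formula gives a central angle δ ≈ 2.094 rad (120.0°) between the endpoints.
Interpolate at f = 0.17 with slerp weights a = sin((1−f)δ)/sin δ ≈ 1.139, b = sin(fδ)/sin δ ≈ 0.402.
p = a·p₁ + b·p₂ ≈ (0.169, -0.192, 0.967); φ = arcsin(p_z) ≈ 75.18°, λ = atan2(p_y, p_x) ≈ -48.65°.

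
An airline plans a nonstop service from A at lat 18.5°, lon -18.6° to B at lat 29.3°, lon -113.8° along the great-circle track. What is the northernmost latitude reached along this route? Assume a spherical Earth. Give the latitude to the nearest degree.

The great circle lies in the plane with unit normal n̂ = (p₁ × p₂)/|p₁ × p₂|.
Here n̂_z ≈ -0.826; the vertex latitude is φ_max = arccos|n̂_z| ≈ 34.3°.

≈ 34°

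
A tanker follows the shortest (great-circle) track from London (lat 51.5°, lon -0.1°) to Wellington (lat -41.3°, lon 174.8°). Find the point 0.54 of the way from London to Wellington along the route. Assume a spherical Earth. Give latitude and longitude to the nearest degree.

≈ lat 34°, lon 154°

Write both endpoints as unit vectors p₁, p₂ with components (cos φ cos λ, cos φ sin λ, sin φ).
The central angle between the endpoints is δ = arccos(p₁·p₂) ≈ 2.953 rad (169.2°).
Interpolate at f = 0.54 with slerp weights a = sin((1−f)δ)/sin δ ≈ 5.225, b = sin(fδ)/sin δ ≈ 5.344.
p = a·p₁ + b·p₂ ≈ (-0.745, 0.358, 0.563); φ = arcsin(p_z) ≈ 34.23°, λ = atan2(p_y, p_x) ≈ 154.33°.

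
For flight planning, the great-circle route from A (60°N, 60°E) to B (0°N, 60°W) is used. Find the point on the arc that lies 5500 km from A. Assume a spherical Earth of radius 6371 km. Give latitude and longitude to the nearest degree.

≈ (47°N, 27°W)

Write both endpoints as unit vectors p₁, p₂ with components (cos φ cos λ, cos φ sin λ, sin φ).
The central angle between the endpoints is δ = arccos(p₁·p₂) ≈ 1.823 rad (104.5°). The total great-circle distance is δ·R ≈ 1.823 × 6371 ≈ 11617 km, so the target fraction is f = 5500/11617 ≈ 0.473.
Interpolate at f ≈ 0.473 with slerp weights a = sin((1−f)δ)/sin δ ≈ 0.846, b = sin(fδ)/sin δ ≈ 0.785.
p = a·p₁ + b·p₂ ≈ (0.604, -0.313, 0.733); φ = arcsin(p_z) ≈ 47.12°, λ = atan2(p_y, p_x) ≈ -27.42°.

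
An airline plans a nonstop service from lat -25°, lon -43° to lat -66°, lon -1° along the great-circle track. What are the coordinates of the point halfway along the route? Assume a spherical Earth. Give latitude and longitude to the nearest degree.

The haversine formula gives a central angle δ ≈ 0.850 rad (48.7°) between the endpoints.
Interpolate at f = 1/2 with slerp weights a = sin((1−f)δ)/sin δ ≈ 0.549, b = sin(fδ)/sin δ ≈ 0.549.
p = a·p₁ + b·p₂ ≈ (0.587, -0.343, -0.733); φ = arcsin(p_z) ≈ -47.16°, λ = atan2(p_y, p_x) ≈ -30.31°.

≈ lat -47°, lon -30°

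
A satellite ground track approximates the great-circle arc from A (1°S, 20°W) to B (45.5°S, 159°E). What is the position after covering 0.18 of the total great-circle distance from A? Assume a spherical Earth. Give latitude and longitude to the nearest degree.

≈ (25°S, 20°W)

From cos δ = sin φ₁ sin φ₂ + cos φ₁ cos φ₂ cos Δλ, the central angle is δ ≈ 2.330 rad (133.5°).
Interpolate at f = 0.18 with slerp weights a = sin((1−f)δ)/sin δ ≈ 1.300, b = sin(fδ)/sin δ ≈ 0.561.
p = a·p₁ + b·p₂ ≈ (0.854, -0.303, -0.423); φ = arcsin(p_z) ≈ -25.02°, λ = atan2(p_y, p_x) ≈ -19.57°.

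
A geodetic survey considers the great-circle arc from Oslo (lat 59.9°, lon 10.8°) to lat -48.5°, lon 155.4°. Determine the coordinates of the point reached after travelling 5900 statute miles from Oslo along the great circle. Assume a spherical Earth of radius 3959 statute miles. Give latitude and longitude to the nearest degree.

≈ lat 11°, lon 110°

From cos δ = sin φ₁ sin φ₂ + cos φ₁ cos φ₂ cos Δλ, the central angle is δ ≈ 2.736 rad (156.8°). The total great-circle distance is δ·R ≈ 2.736 × 3959 ≈ 10831 mi, so the target fraction is f = 5900/10831 ≈ 0.545.
Interpolate at f ≈ 0.545 with slerp weights a = sin((1−f)δ)/sin δ ≈ 2.401, b = sin(fδ)/sin δ ≈ 2.526.
p = a·p₁ + b·p₂ ≈ (-0.339, 0.922, 0.186); φ = arcsin(p_z) ≈ 10.70°, λ = atan2(p_y, p_x) ≈ 110.17°.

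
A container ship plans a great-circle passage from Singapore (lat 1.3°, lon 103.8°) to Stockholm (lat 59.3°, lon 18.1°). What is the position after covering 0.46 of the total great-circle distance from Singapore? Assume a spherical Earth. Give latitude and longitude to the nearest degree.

Write both endpoints as unit vectors p₁, p₂ with components (cos φ cos λ, cos φ sin λ, sin φ).
The central angle between the endpoints is δ = arccos(p₁·p₂) ≈ 1.513 rad (86.7°).
Interpolate at f = 0.46 with slerp weights a = sin((1−f)δ)/sin δ ≈ 0.730, b = sin(fδ)/sin δ ≈ 0.642.
p = a·p₁ + b·p₂ ≈ (0.137, 0.811, 0.569); φ = arcsin(p_z) ≈ 34.66°, λ = atan2(p_y, p_x) ≈ 80.38°.

≈ lat 35°, lon 80°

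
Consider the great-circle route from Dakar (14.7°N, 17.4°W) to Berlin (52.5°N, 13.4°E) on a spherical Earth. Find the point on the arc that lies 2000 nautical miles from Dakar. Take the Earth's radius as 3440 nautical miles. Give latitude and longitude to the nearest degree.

≈ 44°N, 2°E

Convert each endpoint to a unit vector on the sphere (x = cos φ cos λ, y = cos φ sin λ, z = sin φ).
The central angle between the endpoints is δ = arccos(p₁·p₂) ≈ 0.785 rad (45.0°). The total great-circle distance is δ·R ≈ 0.785 × 3440 ≈ 2702 nmi, so the target fraction is f = 2000/2702 ≈ 0.740.
Interpolate at f ≈ 0.740 with slerp weights a = sin((1−f)δ)/sin δ ≈ 0.287, b = sin(fδ)/sin δ ≈ 0.777.
p = a·p₁ + b·p₂ ≈ (0.724, 0.027, 0.689); φ = arcsin(p_z) ≈ 43.54°, λ = atan2(p_y, p_x) ≈ 2.11°.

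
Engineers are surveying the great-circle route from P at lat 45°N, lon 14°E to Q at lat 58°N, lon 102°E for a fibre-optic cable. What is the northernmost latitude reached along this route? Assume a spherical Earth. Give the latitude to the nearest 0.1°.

≈ 61.7°N

The great circle lies in the plane with unit normal n̂ = (p₁ × p₂)/|p₁ × p₂|.
Here n̂_z ≈ +0.474; the vertex latitude is φ_max = arccos|n̂_z| ≈ 61.7°.
Check via Clairaut: cos φ_max = |cos φ₁| · sin C = cos(45.0°)·sin(42.1°) ≈ 0.474, again giving ≈ 61.7°.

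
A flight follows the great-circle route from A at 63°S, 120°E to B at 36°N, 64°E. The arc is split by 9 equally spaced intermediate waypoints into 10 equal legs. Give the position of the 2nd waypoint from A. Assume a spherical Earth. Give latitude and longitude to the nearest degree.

≈ 45°S, 98°E

Write both endpoints as unit vectors p₁, p₂ with components (cos φ cos λ, cos φ sin λ, sin φ).
The central angle between the endpoints is δ = arccos(p₁·p₂) ≈ 1.895 rad (108.6°).
Interpolate at f = 2/10 with slerp weights a = sin((1−f)δ)/sin δ ≈ 1.053, b = sin(fδ)/sin δ ≈ 0.390.
p = a·p₁ + b·p₂ ≈ (-0.101, 0.698, -0.709); φ = arcsin(p_z) ≈ -45.16°, λ = atan2(p_y, p_x) ≈ 98.21°.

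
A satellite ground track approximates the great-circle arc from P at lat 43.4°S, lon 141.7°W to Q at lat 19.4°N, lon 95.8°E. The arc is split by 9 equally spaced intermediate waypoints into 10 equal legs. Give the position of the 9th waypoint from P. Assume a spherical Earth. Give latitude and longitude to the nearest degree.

≈ lat 11°N, lon 106°E

Convert each endpoint to a unit vector on the sphere (x = cos φ cos λ, y = cos φ sin λ, z = sin φ).
The central angle between the endpoints is δ = arccos(p₁·p₂) ≈ 2.210 rad (126.6°).
Interpolate at f = 9/10 with slerp weights a = sin((1−f)δ)/sin δ ≈ 0.273, b = sin(fδ)/sin δ ≈ 1.139.
p = a·p₁ + b·p₂ ≈ (-0.264, 0.945, 0.191); φ = arcsin(p_z) ≈ 10.99°, λ = atan2(p_y, p_x) ≈ 105.61°.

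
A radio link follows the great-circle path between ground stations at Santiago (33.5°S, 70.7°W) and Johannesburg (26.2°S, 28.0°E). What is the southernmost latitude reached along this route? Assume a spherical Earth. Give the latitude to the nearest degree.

≈ 42°S

The great circle lies in the plane with unit normal n̂ = (p₁ × p₂)/|p₁ × p₂|.
Here n̂_z ≈ +0.746; the vertex latitude is φ_max = arccos|n̂_z| ≈ 41.8°.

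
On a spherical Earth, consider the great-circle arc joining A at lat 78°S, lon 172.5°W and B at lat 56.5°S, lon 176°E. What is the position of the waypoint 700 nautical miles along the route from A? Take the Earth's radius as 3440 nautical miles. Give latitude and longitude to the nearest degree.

The haversine formula gives a central angle δ ≈ 0.381 rad (21.9°) between the endpoints. The total great-circle distance is δ·R ≈ 0.381 × 3440 ≈ 1312 nmi, so the target fraction is f = 700/1312 ≈ 0.533.
Interpolate at f ≈ 0.533 with slerp weights a = sin((1−f)δ)/sin δ ≈ 0.476, b = sin(fδ)/sin δ ≈ 0.543.
p = a·p₁ + b·p₂ ≈ (-0.397, 0.008, -0.918); φ = arcsin(p_z) ≈ -66.61°, λ = atan2(p_y, p_x) ≈ 178.85°.

≈ lat 67°S, lon 179°E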